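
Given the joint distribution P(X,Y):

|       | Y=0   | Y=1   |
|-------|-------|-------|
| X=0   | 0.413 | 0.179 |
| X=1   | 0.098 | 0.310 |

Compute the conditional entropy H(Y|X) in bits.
0.8479 bits

H(Y|X) = H(X,Y) - H(X)

H(X,Y) = -Σ_{x,y} P(x,y) log₂ P(x,y). Per-cell terms -P(x,y)·log₂P(x,y):
  X=0: 0.52690, 0.44427
  X=1: 0.32841, 0.52379
Sum of the 4 terms: H(X,Y) = 1.82337 bits

Marginal of X (row sums):
  P(X=0) = 0.413 + 0.179 = 0.592
  P(X=1) = 0.098 + 0.310 = 0.408
H(X) = -[0.592·log₂(0.592) + 0.408·log₂(0.408)]
  = 0.44775 + 0.52769 = 0.97544 bits

H(Y|X) = H(X,Y) - H(X) = 1.82337 - 0.97544 = 0.8479 bits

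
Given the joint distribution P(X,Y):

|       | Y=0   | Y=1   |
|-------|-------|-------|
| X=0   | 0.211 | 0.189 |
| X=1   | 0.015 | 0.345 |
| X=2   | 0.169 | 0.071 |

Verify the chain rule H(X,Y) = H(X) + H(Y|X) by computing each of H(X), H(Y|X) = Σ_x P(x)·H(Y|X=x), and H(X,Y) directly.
H(X) = 1.5535 bits, H(Y|X) = 0.6994 bits, H(X,Y) = 2.2529 bits

Marginal of X (row sums):
  P(X=0) = 0.211 + 0.189 = 0.400
  P(X=1) = 0.015 + 0.345 = 0.360
  P(X=2) = 0.169 + 0.071 = 0.240
H(X) = -[0.400·log₂(0.400) + 0.360·log₂(0.360) + 0.240·log₂(0.240)]
  = 0.52877 + 0.53062 + 0.49413 = 1.5535 bits

H(Y|X) = Σ_x P(x)·H(Y|X=x):
  X=0: P(X=0) = 0.400, P(Y|X=0) = (211/400, 189/400) → H(Y|X=0) = 0.99782
  X=1: P(X=1) = 0.360, P(Y|X=1) = (1/24, 23/24) → H(Y|X=1) = 0.24988
  X=2: P(X=2) = 0.240, P(Y|X=2) = (169/240, 71/240) → H(Y|X=2) = 0.87614
H(Y|X) = 0.400·0.99782 + 0.360·0.24988 + 0.240·0.87614 = 0.6994 bits

H(X,Y) = -Σ_{x,y} P(x,y) log₂ P(x,y). Per-cell terms -P(x,y)·log₂P(x,y):
  X=0: 0.47363, 0.45427
  X=1: 0.09088, 0.52969
  X=2: 0.43347, 0.27094
Sum of the 6 terms: H(X,Y) = 2.2529 bits

Chain rule check:
  H(X) + H(Y|X) = 1.5535 + 0.6994 = 2.2529 bits
  H(X,Y) = 2.2529 bits
✓ Chain rule verified.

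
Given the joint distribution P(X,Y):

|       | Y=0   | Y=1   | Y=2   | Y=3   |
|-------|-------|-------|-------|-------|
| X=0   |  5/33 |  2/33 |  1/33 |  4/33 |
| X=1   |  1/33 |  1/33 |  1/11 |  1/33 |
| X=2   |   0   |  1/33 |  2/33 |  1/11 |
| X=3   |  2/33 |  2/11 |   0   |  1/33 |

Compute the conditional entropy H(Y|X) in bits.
1.5739 bits

H(Y|X) = H(X,Y) - H(X)

H(X,Y) = -Σ_{x,y} P(x,y) log₂ P(x,y). Per-cell terms -P(x,y)·log₂P(x,y):
  X=0: 0.4124949, 0.2451148, 0.1528604, 0.3690175
  X=1: 0.1528604, 0.1528604, 0.3144938, 0.1528604
  X=2: 0.0000000, 0.1528604, 0.2451148, 0.3144938
  X=3: 0.2451148, 0.4471694, 0.0000000, 0.1528604
  (cells with P = 0 contribute 0)
Sum of the 16 terms: H(X,Y) = 3.510176 bits

Marginal of X (row sums):
  P(X=0) = 5/33 + 2/33 + 1/33 + 4/33 = 4/11
  P(X=1) = 1/33 + 1/33 + 1/11 + 1/33 = 2/11
  P(X=2) = 0 + 1/33 + 2/33 + 1/11 = 2/11
  P(X=3) = 2/33 + 2/11 + 0 + 1/33 = 3/11
H(X) = -[(4/11)·log₂(4/11) + (2/11)·log₂(2/11) + (2/11)·log₂(2/11) + (3/11)·log₂(3/11)]
  = 0.5307024 + 0.4471694 + 0.4471694 + 0.5112189 = 1.936260 bits

H(Y|X) = H(X,Y) - H(X) = 3.510176 - 1.936260 = 1.5739 bits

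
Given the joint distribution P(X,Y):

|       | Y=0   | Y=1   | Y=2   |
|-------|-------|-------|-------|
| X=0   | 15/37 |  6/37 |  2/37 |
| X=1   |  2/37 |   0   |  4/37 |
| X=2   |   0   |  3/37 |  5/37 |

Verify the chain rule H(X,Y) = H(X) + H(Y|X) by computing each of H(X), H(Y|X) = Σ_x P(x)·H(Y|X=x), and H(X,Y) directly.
H(X) = 1.3297 bits, H(Y|X) = 1.1101 bits, H(X,Y) = 2.4398 bits

Marginal of X (row sums):
  P(X=0) = 15/37 + 6/37 + 2/37 = 23/37
  P(X=1) = 2/37 + 0 + 4/37 = 6/37
  P(X=2) = 0 + 3/37 + 5/37 = 8/37
H(X) = -[(23/37)·log₂(23/37) + (6/37)·log₂(6/37) + (8/37)·log₂(8/37)]
  = 0.4264 + 0.4256 + 0.4777 = 1.3297 bits

H(Y|X) = Σ_x P(x)·H(Y|X=x):
  X=0: P(X=0) = 23/37, P(Y|X=0) = (15/23, 6/23, 2/23) → H(Y|X=0) = 1.2143
  X=1: P(X=1) = 6/37, P(Y|X=1) = (1/3, 0, 2/3) → H(Y|X=1) = 0.9183
  X=2: P(X=2) = 8/37, P(Y|X=2) = (0, 3/8, 5/8) → H(Y|X=2) = 0.9544
H(Y|X) = (23/37)·1.2143 + (6/37)·0.9183 + (8/37)·0.9544 = 1.1101 bits

H(X,Y) = -Σ_{x,y} P(x,y) log₂ P(x,y). Per-cell terms -P(x,y)·log₂P(x,y):
  X=0: 0.5281, 0.4256, 0.2275
  X=1: 0.2275, 0.0000, 0.3470
  X=2: 0.0000, 0.2939, 0.3902
  (cells with P = 0 contribute 0)
Sum of the 9 terms: H(X,Y) = 2.4398 bits

Chain rule check:
  H(X) + H(Y|X) = 1.3297 + 1.1101 = 2.4398 bits
  H(X,Y) = 2.4398 bits
✓ Chain rule verified.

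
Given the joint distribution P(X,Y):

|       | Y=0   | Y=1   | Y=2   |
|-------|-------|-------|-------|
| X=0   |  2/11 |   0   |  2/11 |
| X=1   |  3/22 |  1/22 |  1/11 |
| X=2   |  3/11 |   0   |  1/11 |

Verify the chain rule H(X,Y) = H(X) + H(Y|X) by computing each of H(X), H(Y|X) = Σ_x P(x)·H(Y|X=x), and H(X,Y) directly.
H(X) = 1.5726 bits, H(Y|X) = 1.0566 bits, H(X,Y) = 2.6292 bits

Marginal of X (row sums):
  P(X=0) = 2/11 + 0 + 2/11 = 4/11
  P(X=1) = 3/22 + 1/22 + 1/11 = 3/11
  P(X=2) = 3/11 + 0 + 1/11 = 4/11
H(X) = -[(4/11)·log₂(4/11) + (3/11)·log₂(3/11) + (4/11)·log₂(4/11)]
  = 0.53070 + 0.51122 + 0.53070 = 1.5726 bits

H(Y|X) = Σ_x P(x)·H(Y|X=x):
  X=0: P(X=0) = 4/11, P(Y|X=0) = (1/2, 0, 1/2) → H(Y|X=0) = 1.00000
  X=1: P(X=1) = 3/11, P(Y|X=1) = (1/2, 1/6, 1/3) → H(Y|X=1) = 1.45915
  X=2: P(X=2) = 4/11, P(Y|X=2) = (3/4, 0, 1/4) → H(Y|X=2) = 0.81128
H(Y|X) = (4/11)·1.00000 + (3/11)·1.45915 + (4/11)·0.81128 = 1.0566 bits

H(X,Y) = -Σ_{x,y} P(x,y) log₂ P(x,y). Per-cell terms -P(x,y)·log₂P(x,y):
  X=0: 0.44717, 0.00000, 0.44717
  X=1: 0.39197, 0.20270, 0.31449
  X=2: 0.51122, 0.00000, 0.31449
  (cells with P = 0 contribute 0)
Sum of the 9 terms: H(X,Y) = 2.6292 bits

Chain rule check:
  H(X) + H(Y|X) = 1.5726 + 1.0566 = 2.6292 bits
  H(X,Y) = 2.6292 bits
✓ Chain rule verified.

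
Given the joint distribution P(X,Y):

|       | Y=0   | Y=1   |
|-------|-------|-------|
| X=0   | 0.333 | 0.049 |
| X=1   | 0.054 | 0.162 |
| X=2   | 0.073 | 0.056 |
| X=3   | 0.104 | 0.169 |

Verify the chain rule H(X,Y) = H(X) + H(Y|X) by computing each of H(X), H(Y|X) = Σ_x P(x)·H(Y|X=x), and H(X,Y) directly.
H(X) = 1.9004 bits, H(Y|X) = 0.7755 bits, H(X,Y) = 2.6758 bits

Marginal of X (row sums):
  P(X=0) = 0.333 + 0.049 = 0.382
  P(X=1) = 0.054 + 0.162 = 0.216
  P(X=2) = 0.073 + 0.056 = 0.129
  P(X=3) = 0.104 + 0.169 = 0.273
H(X) = -[0.382·log₂(0.382) + 0.216·log₂(0.216) + 0.129·log₂(0.129) + 0.273·log₂(0.273)]
  = 0.530352 + 0.477554 + 0.381138 + 0.511336 = 1.9004 bits

H(Y|X) = Σ_x P(x)·H(Y|X=x):
  X=0: P(X=0) = 0.382, P(Y|X=0) = (333/382, 49/382) → H(Y|X=0) = 0.552681
  X=1: P(X=1) = 0.216, P(Y|X=1) = (1/4, 3/4) → H(Y|X=1) = 0.811278
  X=2: P(X=2) = 0.129, P(Y|X=2) = (73/129, 56/129) → H(Y|X=2) = 0.987436
  X=3: P(X=3) = 0.273, P(Y|X=3) = (8/21, 13/21) → H(Y|X=3) = 0.958712
H(Y|X) = 0.382·0.552681 + 0.216·0.811278 + 0.129·0.987436 + 0.273·0.958712 = 0.7755 bits

H(X,Y) = -Σ_{x,y} P(x,y) log₂ P(x,y). Per-cell terms -P(x,y)·log₂P(x,y):
  X=0: 0.528273, 0.213203
  X=1: 0.227388, 0.425401
  X=2: 0.275645, 0.232872
  X=3: 0.339596, 0.433469
Sum of the 8 terms: H(X,Y) = 2.6758 bits

Chain rule check:
  H(X) + H(Y|X) = 1.9004 + 0.7755 = 2.6759 bits
  H(X,Y) = 2.6758 bits
✓ Chain rule verified (Δ = 0.0001 is 4-dp rounding noise: each of the three values was rounded independently).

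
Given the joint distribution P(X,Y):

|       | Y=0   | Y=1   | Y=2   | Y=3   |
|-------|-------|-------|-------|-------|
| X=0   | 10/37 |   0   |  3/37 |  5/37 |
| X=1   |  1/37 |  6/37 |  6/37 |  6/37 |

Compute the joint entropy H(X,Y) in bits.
2.6118 bits

H(X,Y) = -Σ_{x,y} P(x,y) log₂ P(x,y). Per-cell terms -P(x,y)·log₂P(x,y):
  X=0: 0.5101, 0.0000, 0.2939, 0.3902
  X=1: 0.1408, 0.4256, 0.4256, 0.4256
  (cells with P = 0 contribute 0)
Sum of the 8 terms: H(X,Y) = 2.6118 bits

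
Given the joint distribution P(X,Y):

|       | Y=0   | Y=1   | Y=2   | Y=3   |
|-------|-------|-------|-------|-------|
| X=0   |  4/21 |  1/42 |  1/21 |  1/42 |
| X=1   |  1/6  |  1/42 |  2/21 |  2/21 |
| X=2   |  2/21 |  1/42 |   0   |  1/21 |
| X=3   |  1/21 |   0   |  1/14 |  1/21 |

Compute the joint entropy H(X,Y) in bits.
3.4779 bits

H(X,Y) = -Σ_{x,y} P(x,y) log₂ P(x,y). Per-cell terms -P(x,y)·log₂P(x,y):
  X=0: 0.45568, 0.12839, 0.20916, 0.12839
  X=1: 0.43083, 0.12839, 0.32308, 0.32308
  X=2: 0.32308, 0.12839, 0.00000, 0.20916
  X=3: 0.20916, 0.00000, 0.27195, 0.20916
  (cells with P = 0 contribute 0)
Sum of the 16 terms: H(X,Y) = 3.4779 bits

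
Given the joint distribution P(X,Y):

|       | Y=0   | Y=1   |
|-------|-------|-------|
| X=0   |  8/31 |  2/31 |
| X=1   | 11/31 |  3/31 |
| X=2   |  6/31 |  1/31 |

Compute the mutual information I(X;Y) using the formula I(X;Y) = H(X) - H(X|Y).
0.0038 bits

I(X;Y) = H(X) - H(X|Y)

Marginal of X (row sums):
  P(X=0) = 8/31 + 2/31 = 10/31
  P(X=1) = 11/31 + 3/31 = 14/31
  P(X=2) = 6/31 + 1/31 = 7/31
H(X) = -[(10/31)·log₂(10/31) + (14/31)·log₂(14/31) + (7/31)·log₂(7/31)]
  = 0.5265 + 0.5179 + 0.4848 = 1.5292 bits

Marginal of Y (column sums):
  P(Y=0) = 8/31 + 11/31 + 6/31 = 25/31
  P(Y=1) = 2/31 + 3/31 + 1/31 = 6/31
H(X|Y) = Σ_y P(y)·H(X|Y=y):
  Y=0: P(Y=0) = 25/31, P(X|Y=0) = (8/25, 11/25, 6/25) → H(X|Y=0) = 1.5413
  Y=1: P(Y=1) = 6/31, P(X|Y=1) = (1/3, 1/2, 1/6) → H(X|Y=1) = 1.4591
H(X|Y) = (25/31)·1.5413 + (6/31)·1.4591 = 1.5254 bits

I(X;Y) = H(X) - H(X|Y) = 1.5292 - 1.5254 = 0.0038 bits

Cross-check via I(X;Y) = H(X) + H(Y) - H(X,Y): computing H(Y) from the column sums and H(X,Y) from the 6 cells in the same way gives H(Y) = 0.7088 bits and H(X,Y) = 2.2342 bits, so
I(X;Y) = 1.5292 + 0.7088 - 2.2342 = 0.0038 bits ✓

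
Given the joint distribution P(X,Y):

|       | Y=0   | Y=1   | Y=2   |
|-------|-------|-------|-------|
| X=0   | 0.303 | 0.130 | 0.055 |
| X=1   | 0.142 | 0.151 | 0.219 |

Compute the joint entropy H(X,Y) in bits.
2.4263 bits

H(X,Y) = -Σ_{x,y} P(x,y) log₂ P(x,y). Per-cell terms -P(x,y)·log₂P(x,y):
  X=0: 0.52195, 0.38264, 0.23014
  X=1: 0.39988, 0.41183, 0.47983
Sum of the 6 terms: H(X,Y) = 2.4263 bits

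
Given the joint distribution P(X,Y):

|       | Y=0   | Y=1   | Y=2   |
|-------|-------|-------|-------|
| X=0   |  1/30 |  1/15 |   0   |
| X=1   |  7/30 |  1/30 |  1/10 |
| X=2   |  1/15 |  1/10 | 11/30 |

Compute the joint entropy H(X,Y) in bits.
2.5331 bits

H(X,Y) = -Σ_{x,y} P(x,y) log₂ P(x,y). Per-cell terms -P(x,y)·log₂P(x,y):
  X=0: 0.163563, 0.260459, 0.000000
  X=1: 0.489892, 0.163563, 0.332193
  X=2: 0.260459, 0.332193, 0.530735
  (cells with P = 0 contribute 0)
Sum of the 9 terms: H(X,Y) = 2.5331 bits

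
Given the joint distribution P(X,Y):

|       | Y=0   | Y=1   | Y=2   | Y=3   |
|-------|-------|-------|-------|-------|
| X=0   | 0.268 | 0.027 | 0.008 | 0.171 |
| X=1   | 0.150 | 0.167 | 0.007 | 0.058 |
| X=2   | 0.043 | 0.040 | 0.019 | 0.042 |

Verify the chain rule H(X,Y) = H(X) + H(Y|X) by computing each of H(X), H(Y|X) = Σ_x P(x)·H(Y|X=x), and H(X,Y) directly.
H(X) = 1.4435 bits, H(Y|X) = 1.5096 bits, H(X,Y) = 2.9530 bits

Marginal of X (row sums):
  P(X=0) = 0.268 + 0.027 + 0.008 + 0.171 = 0.474
  P(X=1) = 0.150 + 0.167 + 0.007 + 0.058 = 0.382
  P(X=2) = 0.043 + 0.040 + 0.019 + 0.042 = 0.144
H(X) = -[0.474·log₂(0.474) + 0.382·log₂(0.382) + 0.144·log₂(0.144)]
  = 0.5105 + 0.5304 + 0.4026 = 1.4435 bits

H(Y|X) = Σ_x P(x)·H(Y|X=x):
  X=0: P(X=0) = 0.474, P(Y|X=0) = (134/237, 9/158, 4/237, 57/158) → H(Y|X=0) = 1.3306
  X=1: P(X=1) = 0.382, P(Y|X=1) = (75/191, 167/382, 7/382, 29/191) → H(Y|X=1) = 1.5701
  X=2: P(X=2) = 0.144, P(Y|X=2) = (43/144, 5/18, 19/144, 7/24) → H(Y|X=2) = 1.9380
H(Y|X) = 0.474·1.3306 + 0.382·1.5701 + 0.144·1.9380 = 1.5096 bits

H(X,Y) = -Σ_{x,y} P(x,y) log₂ P(x,y). Per-cell terms -P(x,y)·log₂P(x,y):
  X=0: 0.5091, 0.1407, 0.0557, 0.4357
  X=1: 0.4105, 0.4312, 0.0501, 0.2383
  X=2: 0.1952, 0.1858, 0.1086, 0.1921
Sum of the 12 terms: H(X,Y) = 2.9530 bits

Chain rule check:
  H(X) + H(Y|X) = 1.4435 + 1.5096 = 2.9531 bits
  H(X,Y) = 2.9530 bits
✓ Chain rule verified (Δ = 0.0001 is 4-dp rounding noise: each of the three values was rounded independently).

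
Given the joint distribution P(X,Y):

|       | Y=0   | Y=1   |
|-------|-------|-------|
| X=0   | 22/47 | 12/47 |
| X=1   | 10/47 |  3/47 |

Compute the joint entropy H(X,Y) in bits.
1.7439 bits

H(X,Y) = -Σ_{x,y} P(x,y) log₂ P(x,y). Per-cell terms -P(x,y)·log₂P(x,y):
  X=0: 0.5126, 0.5029
  X=1: 0.4750, 0.2534
Sum of the 4 terms: H(X,Y) = 1.7439 bits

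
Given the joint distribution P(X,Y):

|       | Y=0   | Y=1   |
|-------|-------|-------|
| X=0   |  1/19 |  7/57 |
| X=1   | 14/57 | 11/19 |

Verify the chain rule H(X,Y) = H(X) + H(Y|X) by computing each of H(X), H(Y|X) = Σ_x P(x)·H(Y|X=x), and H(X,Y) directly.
H(X) = 0.6700 bits, H(Y|X) = 0.8791 bits, H(X,Y) = 1.5491 bits

Marginal of X (row sums):
  P(X=0) = 1/19 + 7/57 = 10/57
  P(X=1) = 14/57 + 11/19 = 47/57
H(X) = -[(10/57)·log₂(10/57) + (47/57)·log₂(47/57)]
  = 0.44052 + 0.22948 = 0.6700 bits

H(Y|X) = Σ_x P(x)·H(Y|X=x):
  X=0: P(X=0) = 10/57, P(Y|X=0) = (3/10, 7/10) → H(Y|X=0) = 0.88129
  X=1: P(X=1) = 47/57, P(Y|X=1) = (14/47, 33/47) → H(Y|X=1) = 0.87867
H(Y|X) = (10/57)·0.88129 + (47/57)·0.87867 = 0.8791 bits

H(X,Y) = -Σ_{x,y} P(x,y) log₂ P(x,y). Per-cell terms -P(x,y)·log₂P(x,y):
  X=0: 0.22358, 0.37156
  X=1: 0.49750, 0.45650
Sum of the 4 terms: H(X,Y) = 1.5491 bits

Chain rule check:
  H(X) + H(Y|X) = 0.6700 + 0.8791 = 1.5491 bits
  H(X,Y) = 1.5491 bits
✓ Chain rule verified.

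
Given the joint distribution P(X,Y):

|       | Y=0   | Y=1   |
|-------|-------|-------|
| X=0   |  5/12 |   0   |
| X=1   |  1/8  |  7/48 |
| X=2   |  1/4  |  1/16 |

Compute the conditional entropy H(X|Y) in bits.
1.3180 bits

H(X|Y) = H(X,Y) - H(Y)

H(X,Y) = -Σ_{x,y} P(x,y) log₂ P(x,y). Per-cell terms -P(x,y)·log₂P(x,y):
  X=0: 0.52626, 0.00000
  X=1: 0.37500, 0.40507
  X=2: 0.50000, 0.25000
  (cells with P = 0 contribute 0)
Sum of the 6 terms: H(X,Y) = 2.0563 bits

Marginal of Y (column sums):
  P(Y=0) = 5/12 + 1/8 + 1/4 = 19/24
  P(Y=1) = 0 + 7/48 + 1/16 = 5/24
H(Y) = -[(19/24)·log₂(19/24) + (5/24)·log₂(5/24)]
  = 0.26682 + 0.47147 = 0.7383 bits

H(X|Y) = H(X,Y) - H(Y) = 2.0563 - 0.7383 = 1.3180 bits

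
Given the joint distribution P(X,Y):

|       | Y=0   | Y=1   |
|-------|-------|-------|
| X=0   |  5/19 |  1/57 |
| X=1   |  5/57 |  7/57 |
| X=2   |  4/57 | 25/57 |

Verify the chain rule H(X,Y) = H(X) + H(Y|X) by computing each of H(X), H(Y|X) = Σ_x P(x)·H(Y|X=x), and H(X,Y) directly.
H(X) = 1.4837 bits, H(Y|X) = 0.5954 bits, H(X,Y) = 2.0792 bits

Marginal of X (row sums):
  P(X=0) = 5/19 + 1/57 = 16/57
  P(X=1) = 5/57 + 7/57 = 4/19
  P(X=2) = 4/57 + 25/57 = 29/57
H(X) = -[(16/57)·log₂(16/57) + (4/19)·log₂(4/19) + (29/57)·log₂(29/57)]
  = 0.514495 + 0.473248 + 0.496006 = 1.4837 bits

H(Y|X) = Σ_x P(x)·H(Y|X=x):
  X=0: P(X=0) = 16/57, P(Y|X=0) = (15/16, 1/16) → H(Y|X=0) = 0.337290
  X=1: P(X=1) = 4/19, P(Y|X=1) = (5/12, 7/12) → H(Y|X=1) = 0.979869
  X=2: P(X=2) = 29/57, P(Y|X=2) = (4/29, 25/29) → H(Y|X=2) = 0.578795
H(Y|X) = (16/57)·0.337290 + (4/19)·0.979869 + (29/57)·0.578795 = 0.5954 bits

H(X,Y) = -Σ_{x,y} P(x,y) log₂ P(x,y). Per-cell terms -P(x,y)·log₂P(x,y):
  X=0: 0.506842, 0.102331
  X=1: 0.307979, 0.371557
  X=2: 0.268975, 0.521506
Sum of the 6 terms: H(X,Y) = 2.0792 bits

Chain rule check:
  H(X) + H(Y|X) = 1.4837 + 0.5954 = 2.0791 bits
  H(X,Y) = 2.0792 bits
✓ Chain rule verified (Δ = 0.0001 is 4-dp rounding noise: each of the three values was rounded independently).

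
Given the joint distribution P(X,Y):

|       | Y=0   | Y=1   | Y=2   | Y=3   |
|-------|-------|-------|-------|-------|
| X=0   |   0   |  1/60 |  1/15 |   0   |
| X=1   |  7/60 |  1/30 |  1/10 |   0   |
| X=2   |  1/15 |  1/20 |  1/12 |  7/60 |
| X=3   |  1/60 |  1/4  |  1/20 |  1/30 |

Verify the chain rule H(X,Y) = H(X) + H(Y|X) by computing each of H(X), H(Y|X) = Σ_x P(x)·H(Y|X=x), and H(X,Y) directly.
H(X) = 1.8542 bits, H(Y|X) = 1.4771 bits, H(X,Y) = 3.3313 bits

Marginal of X (row sums):
  P(X=0) = 0 + 1/60 + 1/15 + 0 = 1/12
  P(X=1) = 7/60 + 1/30 + 1/10 + 0 = 1/4
  P(X=2) = 1/15 + 1/20 + 1/12 + 7/60 = 19/60
  P(X=3) = 1/60 + 1/4 + 1/20 + 1/30 = 7/20
H(X) = -[(1/12)·log₂(1/12) + (1/4)·log₂(1/4) + (19/60)·log₂(19/60) + (7/20)·log₂(7/20)]
  = 0.29875 + 0.50000 + 0.52534 + 0.53010 = 1.8542 bits

H(Y|X) = Σ_x P(x)·H(Y|X=x):
  X=0: P(X=0) = 1/12, P(Y|X=0) = (0, 1/5, 4/5, 0) → H(Y|X=0) = 0.72193
  X=1: P(X=1) = 1/4, P(Y|X=1) = (7/15, 2/15, 2/5, 0) → H(Y|X=1) = 1.42947
  X=2: P(X=2) = 19/60, P(Y|X=2) = (4/19, 3/19, 5/19, 7/19) → H(Y|X=2) = 1.93130
  X=3: P(X=3) = 7/20, P(Y|X=3) = (1/21, 5/7, 1/7, 2/21) → H(Y|X=3) = 1.28002
H(Y|X) = (1/12)·0.72193 + (1/4)·1.42947 + (19/60)·1.93130 + (7/20)·1.28002 = 1.4771 bits

H(X,Y) = -Σ_{x,y} P(x,y) log₂ P(x,y). Per-cell terms -P(x,y)·log₂P(x,y):
  X=0: 0.00000, 0.09845, 0.26046, 0.00000
  X=1: 0.36161, 0.16356, 0.33219, 0.00000
  X=2: 0.26046, 0.21610, 0.29875, 0.36161
  X=3: 0.09845, 0.50000, 0.21610, 0.16356
  (cells with P = 0 contribute 0)
Sum of the 16 terms: H(X,Y) = 3.3313 bits

Chain rule check:
  H(X) + H(Y|X) = 1.8542 + 1.4771 = 3.3313 bits
  H(X,Y) = 3.3313 bits
✓ Chain rule verified.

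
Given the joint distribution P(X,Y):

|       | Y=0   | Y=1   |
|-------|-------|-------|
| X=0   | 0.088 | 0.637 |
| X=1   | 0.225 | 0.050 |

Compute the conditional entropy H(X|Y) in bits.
0.5267 bits

H(X|Y) = H(X,Y) - H(Y)

H(X,Y) = -Σ_{x,y} P(x,y) log₂ P(x,y). Per-cell terms -P(x,y)·log₂P(x,y):
  X=0: 0.30856, 0.41445
  X=1: 0.48420, 0.21610
Sum of the 4 terms: H(X,Y) = 1.4233 bits

Marginal of Y (column sums):
  P(Y=0) = 0.088 + 0.225 = 0.313
  P(Y=1) = 0.637 + 0.050 = 0.687
H(Y) = -[0.313·log₂(0.313) + 0.687·log₂(0.687)]
  = 0.52451 + 0.37209 = 0.8966 bits

H(X|Y) = H(X,Y) - H(Y) = 1.4233 - 0.8966 = 0.5267 bits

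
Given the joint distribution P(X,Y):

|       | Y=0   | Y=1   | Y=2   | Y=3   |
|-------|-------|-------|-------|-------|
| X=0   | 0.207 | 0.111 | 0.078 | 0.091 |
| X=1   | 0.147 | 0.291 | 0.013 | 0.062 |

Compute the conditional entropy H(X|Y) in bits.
0.8912 bits

H(X|Y) = H(X,Y) - H(Y)

H(X,Y) = -Σ_{x,y} P(x,y) log₂ P(x,y). Per-cell terms -P(x,y)·log₂P(x,y):
  X=0: 0.47037, 0.35202, 0.28707, 0.31468
  X=1: 0.40662, 0.51824, 0.08145, 0.24872
Sum of the 8 terms: H(X,Y) = 2.67917 bits

Marginal of Y (column sums):
  P(Y=0) = 0.207 + 0.147 = 0.354
  P(Y=1) = 0.111 + 0.291 = 0.402
  P(Y=2) = 0.078 + 0.013 = 0.091
  P(Y=3) = 0.091 + 0.062 = 0.153
H(Y) = -[0.354·log₂(0.354) + 0.402·log₂(0.402) + 0.091·log₂(0.091) + 0.153·log₂(0.153)]
  = 0.53036 + 0.52852 + 0.31468 + 0.41438 = 1.78794 bits

H(X|Y) = H(X,Y) - H(Y) = 2.67917 - 1.78794 = 0.8912 bits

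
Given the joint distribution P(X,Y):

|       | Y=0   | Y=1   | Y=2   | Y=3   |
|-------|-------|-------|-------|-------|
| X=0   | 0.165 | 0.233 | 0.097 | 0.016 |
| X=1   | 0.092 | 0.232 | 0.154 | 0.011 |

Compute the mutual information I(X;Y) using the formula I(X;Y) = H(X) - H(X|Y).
0.0249 bits

I(X;Y) = H(X) - H(X|Y)

Marginal of X (row sums):
  P(X=0) = 0.165 + 0.233 + 0.097 + 0.016 = 0.511
  P(X=1) = 0.092 + 0.232 + 0.154 + 0.011 = 0.489
H(X) = -[0.511·log₂(0.511) + 0.489·log₂(0.489)]
  = 0.49496 + 0.50469 = 0.99965 bits

Marginal of Y (column sums):
  P(Y=0) = 0.165 + 0.092 = 0.257
  P(Y=1) = 0.233 + 0.232 = 0.465
  P(Y=2) = 0.097 + 0.154 = 0.251
  P(Y=3) = 0.016 + 0.011 = 0.027
H(X|Y) = Σ_y P(y)·H(X|Y=y):
  Y=0: P(Y=0) = 0.257, P(X|Y=0) = (165/257, 92/257) → H(X|Y=0) = 0.94099
  Y=1: P(Y=1) = 0.465, P(X|Y=1) = (233/465, 232/465) → H(X|Y=1) = 1.00000
  Y=2: P(Y=2) = 0.251, P(X|Y=2) = (97/251, 154/251) → H(X|Y=2) = 0.96247
  Y=3: P(Y=3) = 0.027, P(X|Y=3) = (16/27, 11/27) → H(X|Y=3) = 0.97512
H(X|Y) = 0.257·0.94099 + 0.465·1.00000 + 0.251·0.96247 + 0.027·0.97512 = 0.97474 bits

I(X;Y) = H(X) - H(X|Y) = 0.99965 - 0.97474 = 0.0249 bits

Cross-check via I(X;Y) = H(X) + H(Y) - H(X,Y): computing H(Y) from the column sums and H(X,Y) from the 8 cells in the same way gives H(Y) = 1.65869 bits and H(X,Y) = 2.63344 bits, so
I(X;Y) = 0.99965 + 1.65869 - 2.63344 = 0.0249 bits ✓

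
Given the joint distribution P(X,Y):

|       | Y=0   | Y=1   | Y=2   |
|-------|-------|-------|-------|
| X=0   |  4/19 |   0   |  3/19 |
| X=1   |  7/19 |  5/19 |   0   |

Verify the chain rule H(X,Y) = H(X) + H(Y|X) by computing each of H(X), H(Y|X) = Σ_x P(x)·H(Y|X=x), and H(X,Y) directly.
H(X) = 0.9495 bits, H(Y|X) = 0.9818 bits, H(X,Y) = 1.9313 bits

Marginal of X (row sums):
  P(X=0) = 4/19 + 0 + 3/19 = 7/19
  P(X=1) = 7/19 + 5/19 + 0 = 12/19
H(X) = -[(7/19)·log₂(7/19) + (12/19)·log₂(12/19)]
  = 0.530737 + 0.418715 = 0.9495 bits

H(Y|X) = Σ_x P(x)·H(Y|X=x):
  X=0: P(X=0) = 7/19, P(Y|X=0) = (4/7, 0, 3/7) → H(Y|X=0) = 0.985228
  X=1: P(X=1) = 12/19, P(Y|X=1) = (7/12, 5/12, 0) → H(Y|X=1) = 0.979869
H(Y|X) = (7/19)·0.985228 + (12/19)·0.979869 = 0.9818 bits

H(X,Y) = -Σ_{x,y} P(x,y) log₂ P(x,y). Per-cell terms -P(x,y)·log₂P(x,y):
  X=0: 0.473248, 0.000000, 0.420468
  X=1: 0.530737, 0.506842, 0.000000
  (cells with P = 0 contribute 0)
Sum of the 6 terms: H(X,Y) = 1.9313 bits

Chain rule check:
  H(X) + H(Y|X) = 0.9495 + 0.9818 = 1.9313 bits
  H(X,Y) = 1.9313 bits
✓ Chain rule verified.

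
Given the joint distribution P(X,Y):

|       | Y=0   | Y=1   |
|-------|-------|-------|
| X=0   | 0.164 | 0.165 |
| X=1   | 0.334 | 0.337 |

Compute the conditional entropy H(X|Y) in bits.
0.9139 bits

H(X|Y) = H(X,Y) - H(Y)

H(X,Y) = -Σ_{x,y} P(x,y) log₂ P(x,y). Per-cell terms -P(x,y)·log₂P(x,y):
  X=0: 0.4278, 0.4289
  X=1: 0.5284, 0.5288
Sum of the 4 terms: H(X,Y) = 1.9139 bits

Marginal of Y (column sums):
  P(Y=0) = 0.164 + 0.334 = 0.498
  P(Y=1) = 0.165 + 0.337 = 0.502
H(Y) = -[0.498·log₂(0.498) + 0.502·log₂(0.502)]
  = 0.5009 + 0.4991 = 1.0000 bits

H(X|Y) = H(X,Y) - H(Y) = 1.9139 - 1.0000 = 0.9139 bits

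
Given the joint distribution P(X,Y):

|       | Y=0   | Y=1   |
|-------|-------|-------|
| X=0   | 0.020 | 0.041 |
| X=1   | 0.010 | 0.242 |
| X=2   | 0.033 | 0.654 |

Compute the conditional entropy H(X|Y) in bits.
1.0874 bits

H(X|Y) = H(X,Y) - H(Y)

H(X,Y) = -Σ_{x,y} P(x,y) log₂ P(x,y). Per-cell terms -P(x,y)·log₂P(x,y):
  X=0: 0.11288, 0.18894
  X=1: 0.06644, 0.49535
  X=2: 0.16241, 0.40066
Sum of the 6 terms: H(X,Y) = 1.42668 bits

Marginal of Y (column sums):
  P(Y=0) = 0.020 + 0.010 + 0.033 = 0.063
  P(Y=1) = 0.041 + 0.242 + 0.654 = 0.937
H(Y) = -[0.063·log₂(0.063) + 0.937·log₂(0.937)]
  = 0.25128 + 0.08796 = 0.33924 bits

H(X|Y) = H(X,Y) - H(Y) = 1.42668 - 0.33924 = 1.0874 bits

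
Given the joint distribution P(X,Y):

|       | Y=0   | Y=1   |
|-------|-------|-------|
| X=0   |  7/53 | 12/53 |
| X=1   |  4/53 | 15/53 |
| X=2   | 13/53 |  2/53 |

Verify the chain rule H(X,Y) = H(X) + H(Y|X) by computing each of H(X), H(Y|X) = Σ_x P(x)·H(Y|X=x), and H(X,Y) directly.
H(X) = 1.5765 bits, H(Y|X) = 0.7669 bits, H(X,Y) = 2.3434 bits

Marginal of X (row sums):
  P(X=0) = 7/53 + 12/53 = 19/53
  P(X=1) = 4/53 + 15/53 = 19/53
  P(X=2) = 13/53 + 2/53 = 15/53
H(X) = -[(19/53)·log₂(19/53) + (19/53)·log₂(19/53) + (15/53)·log₂(15/53)]
  = 0.53056 + 0.53056 + 0.51539 = 1.5765 bits

H(Y|X) = Σ_x P(x)·H(Y|X=x):
  X=0: P(X=0) = 19/53, P(Y|X=0) = (7/19, 12/19) → H(Y|X=0) = 0.94945
  X=1: P(X=1) = 19/53, P(Y|X=1) = (4/19, 15/19) → H(Y|X=1) = 0.74249
  X=2: P(X=2) = 15/53, P(Y|X=2) = (13/15, 2/15) → H(Y|X=2) = 0.56651
H(Y|X) = (19/53)·0.94945 + (19/53)·0.74249 + (15/53)·0.56651 = 0.7669 bits

H(X,Y) = -Σ_{x,y} P(x,y) log₂ P(x,y). Per-cell terms -P(x,y)·log₂P(x,y):
  X=0: 0.38574, 0.48520
  X=1: 0.28135, 0.51539
  X=2: 0.49731, 0.17841
Sum of the 6 terms: H(X,Y) = 2.3434 bits

Chain rule check:
  H(X) + H(Y|X) = 1.5765 + 0.7669 = 2.3434 bits
  H(X,Y) = 2.3434 bits
✓ Chain rule verified.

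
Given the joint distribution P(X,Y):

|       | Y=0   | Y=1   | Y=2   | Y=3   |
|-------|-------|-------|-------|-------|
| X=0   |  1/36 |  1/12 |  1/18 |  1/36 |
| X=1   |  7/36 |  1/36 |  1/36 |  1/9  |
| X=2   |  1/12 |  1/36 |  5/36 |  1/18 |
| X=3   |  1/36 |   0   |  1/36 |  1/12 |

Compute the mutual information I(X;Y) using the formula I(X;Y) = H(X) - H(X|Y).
0.2735 bits

I(X;Y) = H(X) - H(X|Y)

Marginal of X (row sums):
  P(X=0) = 1/36 + 1/12 + 1/18 + 1/36 = 7/36
  P(X=1) = 7/36 + 1/36 + 1/36 + 1/9 = 13/36
  P(X=2) = 1/12 + 1/36 + 5/36 + 1/18 = 11/36
  P(X=3) = 1/36 + 0 + 1/36 + 1/12 = 5/36
H(X) = -[(7/36)·log₂(7/36) + (13/36)·log₂(13/36) + (11/36)·log₂(11/36) + (5/36)·log₂(5/36)]
  = 0.459389 + 0.530647 + 0.522651 + 0.395555 = 1.90824 bits

Marginal of Y (column sums):
  P(Y=0) = 1/36 + 7/36 + 1/12 + 1/36 = 1/3
  P(Y=1) = 1/12 + 1/36 + 1/36 + 0 = 5/36
  P(Y=2) = 1/18 + 1/36 + 5/36 + 1/36 = 1/4
  P(Y=3) = 1/36 + 1/9 + 1/18 + 1/12 = 5/18
H(X|Y) = Σ_y P(y)·H(X|Y=y):
  Y=0: P(Y=0) = 1/3, P(X|Y=0) = (1/12, 7/12, 1/4, 1/12) → H(X|Y=0) = 1.551098
  Y=1: P(Y=1) = 5/36, P(X|Y=1) = (3/5, 1/5, 1/5, 0) → H(X|Y=1) = 1.370951
  Y=2: P(Y=2) = 1/4, P(X|Y=2) = (2/9, 1/9, 5/9, 1/9) → H(X|Y=2) = 1.657743
  Y=3: P(Y=3) = 5/18, P(X|Y=3) = (1/10, 2/5, 1/5, 3/10) → H(X|Y=3) = 1.846439
H(X|Y) = (1/3)·1.551098 + (5/36)·1.370951 + (1/4)·1.657743 + (5/18)·1.846439 = 1.63478 bits

I(X;Y) = H(X) - H(X|Y) = 1.90824 - 1.63478 = 0.2735 bits

Cross-check via I(X;Y) = H(X) + H(Y) - H(X,Y): computing H(Y) from the column sums and H(X,Y) from the 16 cells in the same way gives H(Y) = 1.93721 bits and H(X,Y) = 3.57199 bits, so
I(X;Y) = 1.90824 + 1.93721 - 3.57199 = 0.2735 bits ✓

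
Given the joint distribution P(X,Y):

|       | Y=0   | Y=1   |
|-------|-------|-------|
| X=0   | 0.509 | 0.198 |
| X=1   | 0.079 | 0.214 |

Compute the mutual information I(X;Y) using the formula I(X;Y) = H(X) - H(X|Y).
0.1263 bits

I(X;Y) = H(X) - H(X|Y)

Marginal of X (row sums):
  P(X=0) = 0.509 + 0.198 = 0.707
  P(X=1) = 0.079 + 0.214 = 0.293
H(X) = -[0.707·log₂(0.707) + 0.293·log₂(0.293)]
  = 0.3537 + 0.5189 = 0.8726 bits

Marginal of Y (column sums):
  P(Y=0) = 0.509 + 0.079 = 0.588
  P(Y=1) = 0.198 + 0.214 = 0.412
H(X|Y) = Σ_y P(y)·H(X|Y=y):
  Y=0: P(Y=0) = 0.588, P(X|Y=0) = (509/588, 79/588) → H(X|Y=0) = 0.5693
  Y=1: P(Y=1) = 0.412, P(X|Y=1) = (99/206, 107/206) → H(X|Y=1) = 0.9989
H(X|Y) = 0.588·0.5693 + 0.412·0.9989 = 0.7463 bits

I(X;Y) = H(X) - H(X|Y) = 0.8726 - 0.7463 = 0.1263 bits

Cross-check via I(X;Y) = H(X) + H(Y) - H(X,Y): computing H(Y) from the column sums and H(X,Y) from the 4 cells in the same way gives H(Y) = 0.9775 bits and H(X,Y) = 1.7238 bits, so
I(X;Y) = 0.8726 + 0.9775 - 1.7238 = 0.1263 bits ✓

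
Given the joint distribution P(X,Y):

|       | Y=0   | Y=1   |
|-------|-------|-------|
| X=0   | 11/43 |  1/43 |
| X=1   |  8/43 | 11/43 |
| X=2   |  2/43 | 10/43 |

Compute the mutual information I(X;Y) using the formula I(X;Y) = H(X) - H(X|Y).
0.2688 bits

I(X;Y) = H(X) - H(X|Y)

Marginal of X (row sums):
  P(X=0) = 11/43 + 1/43 = 12/43
  P(X=1) = 8/43 + 11/43 = 19/43
  P(X=2) = 2/43 + 10/43 = 12/43
H(X) = -[(12/43)·log₂(12/43) + (19/43)·log₂(19/43) + (12/43)·log₂(12/43)]
  = 0.51385 + 0.52066 + 0.51385 = 1.54836 bits

Marginal of Y (column sums):
  P(Y=0) = 11/43 + 8/43 + 2/43 = 21/43
  P(Y=1) = 1/43 + 11/43 + 10/43 = 22/43
H(X|Y) = Σ_y P(y)·H(X|Y=y):
  Y=0: P(Y=0) = 21/43, P(X|Y=0) = (11/21, 8/21, 2/21) → H(X|Y=0) = 1.34214
  Y=1: P(Y=1) = 22/43, P(X|Y=1) = (1/22, 1/2, 5/11) → H(X|Y=1) = 1.21975
H(X|Y) = (21/43)·1.34214 + (22/43)·1.21975 = 1.27952 bits

I(X;Y) = H(X) - H(X|Y) = 1.54836 - 1.27952 = 0.2688 bits

Cross-check via I(X;Y) = H(X) + H(Y) - H(X,Y): computing H(Y) from the column sums and H(X,Y) from the 6 cells in the same way gives H(Y) = 0.99961 bits and H(X,Y) = 2.27913 bits, so
I(X;Y) = 1.54836 + 0.99961 - 2.27913 = 0.2688 bits ✓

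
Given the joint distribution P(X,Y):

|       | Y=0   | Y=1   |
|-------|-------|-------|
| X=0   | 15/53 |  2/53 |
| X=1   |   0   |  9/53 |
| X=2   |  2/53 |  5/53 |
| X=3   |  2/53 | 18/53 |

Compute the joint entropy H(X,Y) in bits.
2.3354 bits

H(X,Y) = -Σ_{x,y} P(x,y) log₂ P(x,y). Per-cell terms -P(x,y)·log₂P(x,y):
  X=0: 0.5154, 0.1784
  X=1: 0.0000, 0.4344
  X=2: 0.1784, 0.3213
  X=3: 0.1784, 0.5291
  (cells with P = 0 contribute 0)
Sum of the 8 terms: H(X,Y) = 2.3354 bits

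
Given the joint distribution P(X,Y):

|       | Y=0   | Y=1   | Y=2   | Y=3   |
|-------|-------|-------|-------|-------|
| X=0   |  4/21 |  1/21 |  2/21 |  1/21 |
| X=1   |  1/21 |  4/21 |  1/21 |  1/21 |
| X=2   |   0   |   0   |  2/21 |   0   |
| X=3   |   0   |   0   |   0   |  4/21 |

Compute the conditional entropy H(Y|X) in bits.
1.2215 bits

H(Y|X) = H(X,Y) - H(X)

H(X,Y) = -Σ_{x,y} P(x,y) log₂ P(x,y). Per-cell terms -P(x,y)·log₂P(x,y):
  X=0: 0.45568, 0.20916, 0.32308, 0.20916
  X=1: 0.20916, 0.45568, 0.20916, 0.20916
  X=2: 0.00000, 0.00000, 0.32308, 0.00000
  X=3: 0.00000, 0.00000, 0.00000, 0.45568
  (cells with P = 0 contribute 0)
Sum of the 16 terms: H(X,Y) = 3.0590 bits

Marginal of X (row sums):
  P(X=0) = 4/21 + 1/21 + 2/21 + 1/21 = 8/21
  P(X=1) = 1/21 + 4/21 + 1/21 + 1/21 = 1/3
  P(X=2) = 0 + 0 + 2/21 + 0 = 2/21
  P(X=3) = 0 + 0 + 0 + 4/21 = 4/21
H(X) = -[(8/21)·log₂(8/21) + (1/3)·log₂(1/3) + (2/21)·log₂(2/21) + (4/21)·log₂(4/21)]
  = 0.53041 + 0.52832 + 0.32308 + 0.45568 = 1.8375 bits

H(Y|X) = H(X,Y) - H(X) = 3.0590 - 1.8375 = 1.2215 bits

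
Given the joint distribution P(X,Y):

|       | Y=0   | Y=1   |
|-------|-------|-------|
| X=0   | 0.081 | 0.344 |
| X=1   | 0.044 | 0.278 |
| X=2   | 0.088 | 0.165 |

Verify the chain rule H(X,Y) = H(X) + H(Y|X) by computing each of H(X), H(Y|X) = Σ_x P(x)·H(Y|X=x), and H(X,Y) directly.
H(X) = 1.5527 bits, H(Y|X) = 0.7197 bits, H(X,Y) = 2.2725 bits

Marginal of X (row sums):
  P(X=0) = 0.081 + 0.344 = 0.425
  P(X=1) = 0.044 + 0.278 = 0.322
  P(X=2) = 0.088 + 0.165 = 0.253
H(X) = -[0.425·log₂(0.425) + 0.322·log₂(0.322) + 0.253·log₂(0.253)]
  = 0.52465 + 0.52643 + 0.50165 = 1.5527 bits

H(Y|X) = Σ_x P(x)·H(Y|X=x):
  X=0: P(X=0) = 0.425, P(Y|X=0) = (81/425, 344/425) → H(Y|X=0) = 0.70270
  X=1: P(X=1) = 0.322, P(Y|X=1) = (22/161, 139/161) → H(Y|X=1) = 0.57539
  X=2: P(X=2) = 0.253, P(Y|X=2) = (8/23, 15/23) → H(Y|X=2) = 0.93211
H(Y|X) = 0.425·0.70270 + 0.322·0.57539 + 0.253·0.93211 = 0.7197 bits

H(X,Y) = -Σ_{x,y} P(x,y) log₂ P(x,y). Per-cell terms -P(x,y)·log₂P(x,y):
  X=0: 0.29370, 0.52959
  X=1: 0.19828, 0.51342
  X=2: 0.30856, 0.42891
Sum of the 6 terms: H(X,Y) = 2.2725 bits

Chain rule check:
  H(X) + H(Y|X) = 1.5527 + 0.7197 = 2.2724 bits
  H(X,Y) = 2.2725 bits
✓ Chain rule verified (Δ = 0.0001 is 4-dp rounding noise: each of the three values was rounded independently).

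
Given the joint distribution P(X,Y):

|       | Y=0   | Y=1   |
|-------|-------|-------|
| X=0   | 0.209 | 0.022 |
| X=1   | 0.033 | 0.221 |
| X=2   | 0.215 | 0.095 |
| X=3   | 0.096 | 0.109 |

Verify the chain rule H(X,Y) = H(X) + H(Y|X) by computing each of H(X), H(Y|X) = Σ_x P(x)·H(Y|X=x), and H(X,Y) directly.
H(X) = 1.9830 bits, H(Y|X) = 0.7263 bits, H(X,Y) = 2.7094 bits

Marginal of X (row sums):
  P(X=0) = 0.209 + 0.022 = 0.231
  P(X=1) = 0.033 + 0.221 = 0.254
  P(X=2) = 0.215 + 0.095 = 0.310
  P(X=3) = 0.096 + 0.109 = 0.205
H(X) = -[0.231·log₂(0.231) + 0.254·log₂(0.254) + 0.310·log₂(0.310) + 0.205·log₂(0.205)]
  = 0.48834 + 0.50218 + 0.52379 + 0.46869 = 1.9830 bits

H(Y|X) = Σ_x P(x)·H(Y|X=x):
  X=0: P(X=0) = 0.231, P(Y|X=0) = (19/21, 2/21) → H(Y|X=0) = 0.45372
  X=1: P(X=1) = 0.254, P(Y|X=1) = (33/254, 221/254) → H(Y|X=1) = 0.55722
  X=2: P(X=2) = 0.310, P(Y|X=2) = (43/62, 19/62) → H(Y|X=2) = 0.88903
  X=3: P(X=3) = 0.205, P(Y|X=3) = (96/205, 109/205) → H(Y|X=3) = 0.99710
H(Y|X) = 0.231·0.45372 + 0.254·0.55722 + 0.310·0.88903 + 0.205·0.99710 = 0.7263 bits

H(X,Y) = -Σ_{x,y} P(x,y) log₂ P(x,y). Per-cell terms -P(x,y)·log₂P(x,y):
  X=0: 0.47201, 0.12114
  X=1: 0.16241, 0.48131
  X=2: 0.47678, 0.32261
  X=3: 0.32456, 0.34854
Sum of the 8 terms: H(X,Y) = 2.7094 bits

Chain rule check:
  H(X) + H(Y|X) = 1.9830 + 0.7263 = 2.7093 bits
  H(X,Y) = 2.7094 bits
✓ Chain rule verified (Δ = 0.0001 is 4-dp rounding noise: each of the three values was rounded independently).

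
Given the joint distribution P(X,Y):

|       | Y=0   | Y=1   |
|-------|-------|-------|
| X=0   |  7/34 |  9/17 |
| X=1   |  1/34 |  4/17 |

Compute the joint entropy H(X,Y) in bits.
1.5960 bits

H(X,Y) = -Σ_{x,y} P(x,y) log₂ P(x,y). Per-cell terms -P(x,y)·log₂P(x,y):
  X=0: 0.4694, 0.4858
  X=1: 0.1496, 0.4912
Sum of the 4 terms: H(X,Y) = 1.5960 bits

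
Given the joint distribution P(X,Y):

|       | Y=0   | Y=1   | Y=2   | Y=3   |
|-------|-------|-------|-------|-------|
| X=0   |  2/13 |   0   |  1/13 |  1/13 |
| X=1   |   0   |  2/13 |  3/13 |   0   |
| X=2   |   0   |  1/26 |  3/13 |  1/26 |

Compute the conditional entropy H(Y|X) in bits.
1.1615 bits

H(Y|X) = H(X,Y) - H(X)

H(X,Y) = -Σ_{x,y} P(x,y) log₂ P(x,y). Per-cell terms -P(x,y)·log₂P(x,y):
  X=0: 0.415452, 0.000000, 0.284649, 0.284649
  X=1: 0.000000, 0.415452, 0.488187, 0.000000
  X=2: 0.000000, 0.180786, 0.488187, 0.180786
  (cells with P = 0 contribute 0)
Sum of the 12 terms: H(X,Y) = 2.73815 bits

Marginal of X (row sums):
  P(X=0) = 2/13 + 0 + 1/13 + 1/13 = 4/13
  P(X=1) = 0 + 2/13 + 3/13 + 0 = 5/13
  P(X=2) = 0 + 1/26 + 3/13 + 1/26 = 4/13
H(X) = -[(4/13)·log₂(4/13) + (5/13)·log₂(5/13) + (4/13)·log₂(4/13)]
  = 0.523212 + 0.530197 + 0.523212 = 1.57662 bits

H(Y|X) = H(X,Y) - H(X) = 2.73815 - 1.57662 = 1.1615 bits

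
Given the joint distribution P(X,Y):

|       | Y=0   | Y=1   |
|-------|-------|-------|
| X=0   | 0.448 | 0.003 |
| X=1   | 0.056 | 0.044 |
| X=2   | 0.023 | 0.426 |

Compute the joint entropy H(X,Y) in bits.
1.6249 bits

H(X,Y) = -Σ_{x,y} P(x,y) log₂ P(x,y). Per-cell terms -P(x,y)·log₂P(x,y):
  X=0: 0.5190, 0.0251
  X=1: 0.2329, 0.1983
  X=2: 0.1252, 0.5244
Sum of the 6 terms: H(X,Y) = 1.6249 bits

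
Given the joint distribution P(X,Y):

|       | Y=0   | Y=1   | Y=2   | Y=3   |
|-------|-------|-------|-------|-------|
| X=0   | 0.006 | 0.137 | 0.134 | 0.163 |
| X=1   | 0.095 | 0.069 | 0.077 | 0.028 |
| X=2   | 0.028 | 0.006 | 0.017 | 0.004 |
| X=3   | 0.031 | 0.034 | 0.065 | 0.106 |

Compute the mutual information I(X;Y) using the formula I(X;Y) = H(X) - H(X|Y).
0.2019 bits

I(X;Y) = H(X) - H(X|Y)

Marginal of X (row sums):
  P(X=0) = 0.006 + 0.137 + 0.134 + 0.163 = 0.440
  P(X=1) = 0.095 + 0.069 + 0.077 + 0.028 = 0.269
  P(X=2) = 0.028 + 0.006 + 0.017 + 0.004 = 0.055
  P(X=3) = 0.031 + 0.034 + 0.065 + 0.106 = 0.236
H(X) = -[0.440·log₂(0.440) + 0.269·log₂(0.269) + 0.055·log₂(0.055) + 0.236·log₂(0.236)]
  = 0.52115 + 0.50957 + 0.23014 + 0.49162 = 1.7525 bits

Marginal of Y (column sums):
  P(Y=0) = 0.006 + 0.095 + 0.028 + 0.031 = 0.160
  P(Y=1) = 0.137 + 0.069 + 0.006 + 0.034 = 0.246
  P(Y=2) = 0.134 + 0.077 + 0.017 + 0.065 = 0.293
  P(Y=3) = 0.163 + 0.028 + 0.004 + 0.106 = 0.301
H(X|Y) = Σ_y P(y)·H(X|Y=y):
  Y=0: P(Y=0) = 0.160, P(X|Y=0) = (3/80, 19/32, 7/40, 31/160) → H(X|Y=0) = 1.52298
  Y=1: P(Y=1) = 0.246, P(X|Y=1) = (137/246, 23/82, 1/41, 17/123) → H(X|Y=1) = 1.50999
  Y=2: P(Y=2) = 0.293, P(X|Y=2) = (134/293, 77/293, 17/293, 65/293) → H(X|Y=2) = 1.74309
  Y=3: P(Y=3) = 0.301, P(X|Y=3) = (163/301, 4/43, 4/301, 106/301) → H(X|Y=3) = 1.41100
H(X|Y) = 0.160·1.52298 + 0.246·1.50999 + 0.293·1.74309 + 0.301·1.41100 = 1.5506 bits

I(X;Y) = H(X) - H(X|Y) = 1.7525 - 1.5506 = 0.2019 bits

Cross-check via I(X;Y) = H(X) + H(Y) - H(X,Y): computing H(Y) from the column sums and H(X,Y) from the 16 cells in the same way gives H(Y) = 1.9610 bits and H(X,Y) = 3.5116 bits, so
I(X;Y) = 1.7525 + 1.9610 - 3.5116 = 0.2019 bits ✓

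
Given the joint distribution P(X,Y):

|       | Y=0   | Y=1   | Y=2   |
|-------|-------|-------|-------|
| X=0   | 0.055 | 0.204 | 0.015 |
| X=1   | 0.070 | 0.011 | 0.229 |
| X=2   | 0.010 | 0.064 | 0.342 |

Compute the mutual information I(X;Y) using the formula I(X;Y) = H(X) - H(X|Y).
0.4520 bits

I(X;Y) = H(X) - H(X|Y)

Marginal of X (row sums):
  P(X=0) = 0.055 + 0.204 + 0.015 = 0.274
  P(X=1) = 0.070 + 0.011 + 0.229 = 0.310
  P(X=2) = 0.010 + 0.064 + 0.342 = 0.416
H(X) = -[0.274·log₂(0.274) + 0.310·log₂(0.310) + 0.416·log₂(0.416)]
  = 0.511764 + 0.523795 + 0.526383 = 1.56194 bits

Marginal of Y (column sums):
  P(Y=0) = 0.055 + 0.070 + 0.010 = 0.135
  P(Y=1) = 0.204 + 0.011 + 0.064 = 0.279
  P(Y=2) = 0.015 + 0.229 + 0.342 = 0.586
H(X|Y) = Σ_y P(y)·H(X|Y=y):
  Y=0: P(Y=0) = 0.135, P(X|Y=0) = (11/27, 14/27, 2/27) → H(X|Y=0) = 1.297231
  Y=1: P(Y=1) = 0.279, P(X|Y=1) = (68/93, 11/279, 64/279) → H(X|Y=1) = 1.001438
  Y=2: P(Y=2) = 0.586, P(X|Y=2) = (15/586, 229/586, 171/293) → H(X|Y=2) = 1.118500
H(X|Y) = 0.135·1.297231 + 0.279·1.001438 + 0.586·1.118500 = 1.10997 bits

I(X;Y) = H(X) - H(X|Y) = 1.56194 - 1.10997 = 0.4520 bits

Cross-check via I(X;Y) = H(X) + H(Y) - H(X,Y): computing H(Y) from the column sums and H(X,Y) from the 9 cells in the same way gives H(Y) = 1.35566 bits and H(X,Y) = 2.46563 bits, so
I(X;Y) = 1.56194 + 1.35566 - 2.46563 = 0.4520 bits ✓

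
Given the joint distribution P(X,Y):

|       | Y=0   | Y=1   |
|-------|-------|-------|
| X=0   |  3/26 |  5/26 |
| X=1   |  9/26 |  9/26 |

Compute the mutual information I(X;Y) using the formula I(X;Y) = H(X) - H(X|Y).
0.0097 bits

I(X;Y) = H(X) - H(X|Y)

Marginal of X (row sums):
  P(X=0) = 3/26 + 5/26 = 4/13
  P(X=1) = 9/26 + 9/26 = 9/13
H(X) = -[(4/13)·log₂(4/13) + (9/13)·log₂(9/13)]
  = 0.5232122 + 0.3672794 = 0.890492 bits

Marginal of Y (column sums):
  P(Y=0) = 3/26 + 9/26 = 6/13
  P(Y=1) = 5/26 + 9/26 = 7/13
H(X|Y) = Σ_y P(y)·H(X|Y=y):
  Y=0: P(Y=0) = 6/13, P(X|Y=0) = (1/4, 3/4) → H(X|Y=0) = 0.8112781
  Y=1: P(Y=1) = 7/13, P(X|Y=1) = (5/14, 9/14) → H(X|Y=1) = 0.9402860
H(X|Y) = (6/13)·0.8112781 + (7/13)·0.9402860 = 0.880744 bits

I(X;Y) = H(X) - H(X|Y) = 0.890492 - 0.880744 = 0.0097 bits

Cross-check via I(X;Y) = H(X) + H(Y) - H(X,Y): computing H(Y) from the column sums and H(X,Y) from the 4 cells in the same way gives H(Y) = 0.995727 bits and H(X,Y) = 1.876471 bits, so
I(X;Y) = 0.890492 + 0.995727 - 1.876471 = 0.0097 bits ✓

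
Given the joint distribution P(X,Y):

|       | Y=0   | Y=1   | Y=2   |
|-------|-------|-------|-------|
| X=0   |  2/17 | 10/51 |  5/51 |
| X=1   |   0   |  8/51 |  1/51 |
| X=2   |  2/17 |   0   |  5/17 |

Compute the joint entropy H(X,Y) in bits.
2.5655 bits

H(X,Y) = -Σ_{x,y} P(x,y) log₂ P(x,y). Per-cell terms -P(x,y)·log₂P(x,y):
  X=0: 0.3632, 0.4609, 0.3285
  X=1: 0.0000, 0.4192, 0.1112
  X=2: 0.3632, 0.0000, 0.5193
  (cells with P = 0 contribute 0)
Sum of the 9 terms: H(X,Y) = 2.5655 bits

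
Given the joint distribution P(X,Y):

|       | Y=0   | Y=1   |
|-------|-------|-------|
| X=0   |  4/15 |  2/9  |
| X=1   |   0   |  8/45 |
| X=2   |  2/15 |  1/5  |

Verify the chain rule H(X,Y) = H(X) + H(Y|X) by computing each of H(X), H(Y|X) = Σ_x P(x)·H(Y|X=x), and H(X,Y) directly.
H(X) = 1.4761 bits, H(Y|X) = 0.8096 bits, H(X,Y) = 2.2857 bits

Marginal of X (row sums):
  P(X=0) = 4/15 + 2/9 = 22/45
  P(X=1) = 0 + 8/45 = 8/45
  P(X=2) = 2/15 + 1/5 = 1/3
H(X) = -[(22/45)·log₂(22/45) + (8/45)·log₂(8/45) + (1/3)·log₂(1/3)]
  = 0.50474 + 0.44300 + 0.52832 = 1.4761 bits

H(Y|X) = Σ_x P(x)·H(Y|X=x):
  X=0: P(X=0) = 22/45, P(Y|X=0) = (6/11, 5/11) → H(Y|X=0) = 0.99403
  X=1: P(X=1) = 8/45, P(Y|X=1) = (0, 1) → H(Y|X=1) = 0.00000
  X=2: P(X=2) = 1/3, P(Y|X=2) = (2/5, 3/5) → H(Y|X=2) = 0.97095
H(Y|X) = (22/45)·0.99403 + (8/45)·0.00000 + (1/3)·0.97095 = 0.8096 bits

H(X,Y) = -Σ_{x,y} P(x,y) log₂ P(x,y). Per-cell terms -P(x,y)·log₂P(x,y):
  X=0: 0.50850, 0.48221
  X=1: 0.00000, 0.44300
  X=2: 0.38759, 0.46439
  (cells with P = 0 contribute 0)
Sum of the 6 terms: H(X,Y) = 2.2857 bits

Chain rule check:
  H(X) + H(Y|X) = 1.4761 + 0.8096 = 2.2857 bits
  H(X,Y) = 2.2857 bits
✓ Chain rule verified.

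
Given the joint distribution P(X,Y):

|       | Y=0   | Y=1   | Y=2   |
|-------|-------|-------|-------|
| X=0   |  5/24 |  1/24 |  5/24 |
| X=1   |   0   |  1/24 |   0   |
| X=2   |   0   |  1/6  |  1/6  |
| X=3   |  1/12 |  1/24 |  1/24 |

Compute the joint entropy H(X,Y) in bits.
2.8675 bits

H(X,Y) = -Σ_{x,y} P(x,y) log₂ P(x,y). Per-cell terms -P(x,y)·log₂P(x,y):
  X=0: 0.47147, 0.19104, 0.47147
  X=1: 0.00000, 0.19104, 0.00000
  X=2: 0.00000, 0.43083, 0.43083
  X=3: 0.29875, 0.19104, 0.19104
  (cells with P = 0 contribute 0)
Sum of the 12 terms: H(X,Y) = 2.8675 bits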